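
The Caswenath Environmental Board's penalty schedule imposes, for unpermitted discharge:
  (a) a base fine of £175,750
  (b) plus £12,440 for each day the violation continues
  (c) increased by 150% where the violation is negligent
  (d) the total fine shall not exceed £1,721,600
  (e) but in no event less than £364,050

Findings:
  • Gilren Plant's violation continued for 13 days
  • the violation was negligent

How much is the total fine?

Per-day component: 13 × £12,440 = £161,720
Base plus per-day: £175,750 + £161,720 = £337,470
Enhancement: 150% of £337,470 = £506,205
Enhanced fine: £337,470 + £506,205 = £843,675
Cap at £1,721,600: £843,675 is within the cap, no reduction.
Minimum £364,050: £843,675 meets the minimum, no increase.

£843,675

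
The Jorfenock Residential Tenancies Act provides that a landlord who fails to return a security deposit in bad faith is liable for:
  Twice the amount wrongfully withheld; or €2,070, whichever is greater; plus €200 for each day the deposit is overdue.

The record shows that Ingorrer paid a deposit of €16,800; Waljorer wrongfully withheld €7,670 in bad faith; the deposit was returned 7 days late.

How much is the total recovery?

Doubled: 2 × €7,670 = €15,340
Minimum €2,070: €15,340 meets the minimum, no increase.
Late-return penalty: 7 × €200 = €1,400
Damages plus late penalty: €15,340 + €1,400 = €16,740

€16,740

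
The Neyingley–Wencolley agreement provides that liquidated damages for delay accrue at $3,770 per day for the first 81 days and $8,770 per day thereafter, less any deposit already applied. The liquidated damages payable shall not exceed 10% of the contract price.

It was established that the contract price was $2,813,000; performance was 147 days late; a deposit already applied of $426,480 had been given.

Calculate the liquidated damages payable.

First 81 days: 81 × $3,770 = $305,370
Remaining days: (147 − 81) × $8,770 = $578,820
Accrued per-day damages: $305,370 + $578,820 = $884,190
Less deposit already applied: $884,190 − $426,480 = $457,710
Cap: 10% of $2,813,000 = $281,300
Cap at $281,300: $457,710 exceeds the cap → $281,300

Liquidated damages: $281,300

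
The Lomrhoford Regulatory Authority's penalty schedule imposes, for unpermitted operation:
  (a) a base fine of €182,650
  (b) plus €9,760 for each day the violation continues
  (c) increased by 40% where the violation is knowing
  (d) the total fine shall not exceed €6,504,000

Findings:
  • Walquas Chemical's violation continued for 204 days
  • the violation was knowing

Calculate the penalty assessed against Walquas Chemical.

Per-day component: 204 × €9,760 = €1,991,040
Base plus per-day: €182,650 + €1,991,040 = €2,173,690
Enhancement: 40% of €2,173,690 = €869,476
Enhanced fine: €2,173,690 + €869,476 = €3,043,166
Cap at €6,504,000: €3,043,166 is within the cap, no reduction.

€3,043,166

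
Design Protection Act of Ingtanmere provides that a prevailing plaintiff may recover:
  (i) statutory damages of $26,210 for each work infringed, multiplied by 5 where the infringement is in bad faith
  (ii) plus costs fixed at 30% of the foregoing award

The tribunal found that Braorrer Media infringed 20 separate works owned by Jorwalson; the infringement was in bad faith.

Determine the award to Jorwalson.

Award: $3,407,300

Statutory damages: 20 × $26,210 = $524,200
Multiplied by 5: 5 × $524,200 = $2,621,000
Costs: 30% of $2,621,000 = $786,300
Award plus costs: $2,621,000 + $786,300 = $3,407,300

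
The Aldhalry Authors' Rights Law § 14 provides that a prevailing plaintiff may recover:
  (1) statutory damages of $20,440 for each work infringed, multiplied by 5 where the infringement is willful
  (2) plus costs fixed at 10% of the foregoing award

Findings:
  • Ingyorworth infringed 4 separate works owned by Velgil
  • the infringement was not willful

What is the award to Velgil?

$89,936

Statutory damages: 4 × $20,440 = $81,760
Infringement not willful: no ×5 enhancement.
Costs: 10% of $81,760 = $8,176
Award plus costs: $81,760 + $8,176 = $89,936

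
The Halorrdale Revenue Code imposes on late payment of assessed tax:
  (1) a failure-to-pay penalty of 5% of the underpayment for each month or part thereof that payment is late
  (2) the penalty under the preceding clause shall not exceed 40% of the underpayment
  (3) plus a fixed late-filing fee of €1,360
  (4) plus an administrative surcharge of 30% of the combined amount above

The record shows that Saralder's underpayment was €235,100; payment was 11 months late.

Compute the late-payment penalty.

€124,020

Accrued rate: 5% × 11 = 55%, capped at 40% → 40%
Failure-to-pay penalty: 40% of €235,100 = €94,040
Penalty before surcharge: €94,040 + €1,360 = €95,400
Administrative surcharge: 30% of €95,400 = €28,620
Total penalty: €95,400 + €28,620 = €124,020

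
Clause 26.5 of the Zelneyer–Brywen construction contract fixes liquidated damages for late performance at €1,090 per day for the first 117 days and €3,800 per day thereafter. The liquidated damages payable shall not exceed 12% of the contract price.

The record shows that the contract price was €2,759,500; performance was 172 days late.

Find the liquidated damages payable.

€331,140

First 117 days: 117 × €1,090 = €127,530
Remaining days: (172 − 117) × €3,800 = €209,000
Accrued per-day damages: €127,530 + €209,000 = €336,530
Cap: 12% of €2,759,500 = €331,140
Cap at €331,140: €336,530 exceeds the cap → €331,140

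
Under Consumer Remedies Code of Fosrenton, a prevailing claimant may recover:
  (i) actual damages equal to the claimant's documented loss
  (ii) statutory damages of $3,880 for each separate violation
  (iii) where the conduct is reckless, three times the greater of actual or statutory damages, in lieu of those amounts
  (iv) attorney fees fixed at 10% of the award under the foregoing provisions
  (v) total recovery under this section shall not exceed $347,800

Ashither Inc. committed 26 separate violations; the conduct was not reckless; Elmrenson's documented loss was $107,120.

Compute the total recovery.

$228,800

Statutory damages: 26 × $3,880 = $100,880
Conduct not reckless: the in-lieu enhancement does not apply.
Actual plus statutory damages: $107,120 + $100,880 = $208,000
Attorney fees: 10% of $208,000 = $20,800
Total before cap: $208,000 + $20,800 = $228,800
Cap at $347,800: $228,800 is within the cap, no reduction.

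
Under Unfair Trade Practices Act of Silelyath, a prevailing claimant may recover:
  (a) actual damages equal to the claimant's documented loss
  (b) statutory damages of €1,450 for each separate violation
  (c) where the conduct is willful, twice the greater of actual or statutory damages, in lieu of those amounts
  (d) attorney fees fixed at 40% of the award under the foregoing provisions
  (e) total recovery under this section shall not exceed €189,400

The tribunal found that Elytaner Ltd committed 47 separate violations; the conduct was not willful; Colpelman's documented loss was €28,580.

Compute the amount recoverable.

€135,422

Statutory damages: 47 × €1,450 = €68,150
Conduct not willful: the in-lieu enhancement does not apply.
Actual plus statutory damages: €28,580 + €68,150 = €96,730
Attorney fees: 40% of €96,730 = €38,692
Total before cap: €96,730 + €38,692 = €135,422
Cap at €189,400: €135,422 is within the cap, no reduction.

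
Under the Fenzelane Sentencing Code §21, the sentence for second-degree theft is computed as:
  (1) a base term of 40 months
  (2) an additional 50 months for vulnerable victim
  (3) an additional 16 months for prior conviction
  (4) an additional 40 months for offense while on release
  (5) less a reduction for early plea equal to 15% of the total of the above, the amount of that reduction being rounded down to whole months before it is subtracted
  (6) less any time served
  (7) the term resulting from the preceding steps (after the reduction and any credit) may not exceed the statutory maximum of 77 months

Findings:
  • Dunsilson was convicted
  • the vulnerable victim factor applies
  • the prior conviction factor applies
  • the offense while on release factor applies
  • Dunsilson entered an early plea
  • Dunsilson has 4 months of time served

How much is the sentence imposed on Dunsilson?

77 months

Vulnerable victim enhancement: +50 months
Prior conviction enhancement: +16 months
Offense while on release enhancement: +40 months
Adjusted term: 40 months + 50 months + 16 months + 40 months = 146 months
Early plea reduction: 15% of 146 months = 21 months (rounded down)
After reduction: 146 − 21 = 125 months
Less time served: 125 months − 4 months = 121 months
Cap at 77 months: 121 months exceeds the cap → 77 months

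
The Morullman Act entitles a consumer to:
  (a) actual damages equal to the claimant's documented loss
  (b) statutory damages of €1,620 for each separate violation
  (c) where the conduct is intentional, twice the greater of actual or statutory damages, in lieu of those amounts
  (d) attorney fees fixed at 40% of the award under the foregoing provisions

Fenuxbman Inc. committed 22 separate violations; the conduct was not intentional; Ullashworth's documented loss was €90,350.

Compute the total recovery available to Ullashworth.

Statutory damages: 22 × €1,620 = €35,640
Conduct not intentional: the in-lieu enhancement does not apply.
Actual plus statutory damages: €90,350 + €35,640 = €125,990
Attorney fees: 40% of €125,990 = €50,396
Total recovery: €125,990 + €50,396 = €176,386

€176,386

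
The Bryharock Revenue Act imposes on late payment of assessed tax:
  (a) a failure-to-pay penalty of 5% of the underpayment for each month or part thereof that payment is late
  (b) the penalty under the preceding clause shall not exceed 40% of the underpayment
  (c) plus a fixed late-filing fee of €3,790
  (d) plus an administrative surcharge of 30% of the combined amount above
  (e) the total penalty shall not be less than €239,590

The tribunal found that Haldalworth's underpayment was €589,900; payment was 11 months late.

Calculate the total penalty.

Accrued rate: 5% × 11 = 55%, capped at 40% → 40%
Failure-to-pay penalty: 40% of €589,900 = €235,960
Penalty before surcharge: €235,960 + €3,790 = €239,750
Administrative surcharge: 30% of €239,750 = €71,925
Total penalty: €239,750 + €71,925 = €311,675
Minimum €239,590: €311,675 meets the minimum, no increase.

Penalty: €311,675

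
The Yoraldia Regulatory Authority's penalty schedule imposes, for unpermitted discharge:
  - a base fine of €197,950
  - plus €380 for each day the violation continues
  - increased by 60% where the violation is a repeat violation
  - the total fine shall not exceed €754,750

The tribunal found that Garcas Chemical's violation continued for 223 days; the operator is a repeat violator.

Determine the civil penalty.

€452,304

Per-day component: 223 × €380 = €84,740
Base plus per-day: €197,950 + €84,740 = €282,690
Enhancement: 60% of €282,690 = €169,614
Enhanced fine: €282,690 + €169,614 = €452,304
Cap at €754,750: €452,304 is within the cap, no reduction.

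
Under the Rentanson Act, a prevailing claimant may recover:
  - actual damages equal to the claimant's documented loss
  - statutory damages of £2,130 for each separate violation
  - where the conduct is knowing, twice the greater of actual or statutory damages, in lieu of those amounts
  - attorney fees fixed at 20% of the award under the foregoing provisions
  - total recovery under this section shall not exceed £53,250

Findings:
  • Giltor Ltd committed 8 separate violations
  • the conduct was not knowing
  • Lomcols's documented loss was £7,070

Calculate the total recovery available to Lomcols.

Statutory damages: 8 × £2,130 = £17,040
Conduct not knowing: the in-lieu enhancement does not apply.
Actual plus statutory damages: £7,070 + £17,040 = £24,110
Attorney fees: 20% of £24,110 = £4,822
Total before cap: £24,110 + £4,822 = £28,932
Cap at £53,250: £28,932 is within the cap, no reduction.

Total recovery: £28,932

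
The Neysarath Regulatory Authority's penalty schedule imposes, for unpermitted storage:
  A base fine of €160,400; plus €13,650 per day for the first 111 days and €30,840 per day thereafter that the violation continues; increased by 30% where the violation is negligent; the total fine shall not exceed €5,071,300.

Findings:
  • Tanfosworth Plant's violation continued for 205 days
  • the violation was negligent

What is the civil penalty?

First 111 days: 111 × €13,650 = €1,515,150
Remaining days: (205 − 111) × €30,840 = €2,898,960
Per-day component: €1,515,150 + €2,898,960 = €4,414,110
Base plus per-day: €160,400 + €4,414,110 = €4,574,510
Enhancement: 30% of €4,574,510 = €1,372,353
Enhanced fine: €4,574,510 + €1,372,353 = €5,946,863
Cap at €5,071,300: €5,946,863 exceeds the cap → €5,071,300

€5,071,300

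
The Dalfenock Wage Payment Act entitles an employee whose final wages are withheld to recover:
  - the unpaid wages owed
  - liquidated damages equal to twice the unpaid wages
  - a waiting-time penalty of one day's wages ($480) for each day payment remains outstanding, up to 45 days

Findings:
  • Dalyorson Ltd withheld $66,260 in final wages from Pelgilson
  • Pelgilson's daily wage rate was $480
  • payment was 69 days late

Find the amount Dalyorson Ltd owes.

$220,380

Doubled: 2 × $66,260 = $132,520
Penalty days: min(69, 45) = 45
Waiting-time penalty: 45 × $480 = $21,600
Total award: $66,260 + $132,520 + $21,600 = $220,380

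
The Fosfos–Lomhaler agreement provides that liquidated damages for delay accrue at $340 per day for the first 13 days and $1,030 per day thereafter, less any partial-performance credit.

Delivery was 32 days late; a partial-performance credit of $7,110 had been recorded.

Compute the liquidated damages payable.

First 13 days: 13 × $340 = $4,420
Remaining days: (32 − 13) × $1,030 = $19,570
Accrued per-day damages: $4,420 + $19,570 = $23,990
Less partial-performance credit: $23,990 − $7,110 = $16,880

$16,880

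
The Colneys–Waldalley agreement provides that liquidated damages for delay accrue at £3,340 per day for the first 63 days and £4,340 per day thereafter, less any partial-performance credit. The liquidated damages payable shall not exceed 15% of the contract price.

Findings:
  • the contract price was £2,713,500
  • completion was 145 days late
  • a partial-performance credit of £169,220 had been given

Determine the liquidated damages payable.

First 63 days: 63 × £3,340 = £210,420
Remaining days: (145 − 63) × £4,340 = £355,880
Accrued per-day damages: £210,420 + £355,880 = £566,300
Less partial-performance credit: £566,300 − £169,220 = £397,080
Cap: 15% of £2,713,500 = £407,025
Cap at £407,025: £397,080 is within the cap, no reduction.

£397,080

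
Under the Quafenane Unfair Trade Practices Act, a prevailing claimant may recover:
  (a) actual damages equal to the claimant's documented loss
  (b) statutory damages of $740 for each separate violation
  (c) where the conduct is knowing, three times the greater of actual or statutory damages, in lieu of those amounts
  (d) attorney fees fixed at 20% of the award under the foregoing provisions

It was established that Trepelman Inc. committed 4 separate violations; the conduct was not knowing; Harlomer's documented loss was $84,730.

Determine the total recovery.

$105,228

Statutory damages: 4 × $740 = $2,960
Conduct not knowing: the in-lieu enhancement does not apply.
Actual plus statutory damages: $84,730 + $2,960 = $87,690
Attorney fees: 20% of $87,690 = $17,538
Total recovery: $87,690 + $17,538 = $105,228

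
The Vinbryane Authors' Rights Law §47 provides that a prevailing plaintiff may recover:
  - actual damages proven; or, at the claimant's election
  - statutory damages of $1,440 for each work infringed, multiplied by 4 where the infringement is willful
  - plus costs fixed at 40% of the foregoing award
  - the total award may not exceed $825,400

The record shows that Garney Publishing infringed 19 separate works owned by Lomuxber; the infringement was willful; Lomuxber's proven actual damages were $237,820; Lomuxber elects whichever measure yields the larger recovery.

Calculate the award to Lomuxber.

Award: $332,948

Statutory damages: 19 × $1,440 = $27,360
Multiplied by 4: 4 × $27,360 = $109,440
Greater of actual damages ($237,820) or enhanced statutory damages ($109,440): $237,820
Costs: 40% of $237,820 = $95,128
Award plus costs: $237,820 + $95,128 = $332,948
Cap at $825,400: $332,948 is within the cap, no reduction.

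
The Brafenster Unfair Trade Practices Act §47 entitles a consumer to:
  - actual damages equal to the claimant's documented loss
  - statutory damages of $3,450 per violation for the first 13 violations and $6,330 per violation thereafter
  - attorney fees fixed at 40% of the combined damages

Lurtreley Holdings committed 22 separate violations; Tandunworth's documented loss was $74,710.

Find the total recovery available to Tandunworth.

Total recovery: $247,142

First 13 violations: 13 × $3,450 = $44,850
Remaining violations: (22 − 13) × $6,330 = $56,970
Statutory damages: $44,850 + $56,970 = $101,820
Combined damages: $74,710 + $101,820 = $176,530
Attorney fees: 40% of $176,530 = $70,612
Total recovery: $176,530 + $70,612 = $247,142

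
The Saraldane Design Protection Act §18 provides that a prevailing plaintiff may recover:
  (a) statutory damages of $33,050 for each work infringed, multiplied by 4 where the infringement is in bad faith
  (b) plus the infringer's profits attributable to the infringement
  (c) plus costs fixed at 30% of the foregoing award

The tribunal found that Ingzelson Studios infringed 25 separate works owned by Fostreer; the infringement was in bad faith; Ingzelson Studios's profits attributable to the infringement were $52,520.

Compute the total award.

$4,364,776

Statutory damages: 25 × $33,050 = $826,250
Multiplied by 4: 4 × $826,250 = $3,305,000
Combined award: $3,305,000 + $52,520 = $3,357,520
Costs: 30% of $3,357,520 = $1,007,256
Award plus costs: $3,357,520 + $1,007,256 = $4,364,776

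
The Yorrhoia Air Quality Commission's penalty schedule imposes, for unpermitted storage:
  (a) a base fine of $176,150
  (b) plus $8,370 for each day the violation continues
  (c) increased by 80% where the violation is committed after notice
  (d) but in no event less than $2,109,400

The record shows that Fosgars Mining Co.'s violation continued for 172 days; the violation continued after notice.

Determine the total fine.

$2,908,422

Per-day component: 172 × $8,370 = $1,439,640
Base plus per-day: $176,150 + $1,439,640 = $1,615,790
Enhancement: 80% of $1,615,790 = $1,292,632
Enhanced fine: $1,615,790 + $1,292,632 = $2,908,422
Minimum $2,109,400: $2,908,422 meets the minimum, no increase.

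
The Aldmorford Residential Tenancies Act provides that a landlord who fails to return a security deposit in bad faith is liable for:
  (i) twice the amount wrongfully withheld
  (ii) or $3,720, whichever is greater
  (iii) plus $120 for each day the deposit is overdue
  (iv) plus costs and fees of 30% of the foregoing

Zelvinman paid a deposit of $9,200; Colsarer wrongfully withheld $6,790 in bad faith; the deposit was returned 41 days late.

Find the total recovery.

$24,050

Doubled: 2 × $6,790 = $13,580
Minimum $3,720: $13,580 meets the minimum, no increase.
Late-return penalty: 41 × $120 = $4,920
Damages plus late penalty: $13,580 + $4,920 = $18,500
Costs and fees: 30% of $18,500 = $5,550
Total recovery: $18,500 + $5,550 = $24,050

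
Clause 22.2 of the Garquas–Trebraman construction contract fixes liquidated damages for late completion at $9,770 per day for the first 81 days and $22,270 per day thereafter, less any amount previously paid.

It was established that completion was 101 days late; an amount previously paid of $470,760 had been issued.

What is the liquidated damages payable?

First 81 days: 81 × $9,770 = $791,370
Remaining days: (101 − 81) × $22,270 = $445,400
Accrued per-day damages: $791,370 + $445,400 = $1,236,770
Less amount previously paid: $1,236,770 − $470,760 = $766,010

$766,010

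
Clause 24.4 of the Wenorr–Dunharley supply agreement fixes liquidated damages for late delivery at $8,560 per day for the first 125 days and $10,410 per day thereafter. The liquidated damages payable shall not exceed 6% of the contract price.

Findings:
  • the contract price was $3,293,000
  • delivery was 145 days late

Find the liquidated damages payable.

First 125 days: 125 × $8,560 = $1,070,000
Remaining days: (145 − 125) × $10,410 = $208,200
Accrued per-day damages: $1,070,000 + $208,200 = $1,278,200
Cap: 6% of $3,293,000 = $197,580
Cap at $197,580: $1,278,200 exceeds the cap → $197,580

$197,580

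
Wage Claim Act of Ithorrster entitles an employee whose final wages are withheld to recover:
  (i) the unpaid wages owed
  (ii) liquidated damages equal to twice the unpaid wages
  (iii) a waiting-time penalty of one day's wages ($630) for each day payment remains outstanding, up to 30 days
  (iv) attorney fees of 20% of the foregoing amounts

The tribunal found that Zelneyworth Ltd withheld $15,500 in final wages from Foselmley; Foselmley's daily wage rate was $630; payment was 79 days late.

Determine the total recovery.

$78,480

Doubled: 2 × $15,500 = $31,000
Penalty days: min(79, 30) = 30
Waiting-time penalty: 30 × $630 = $18,900
Subtotal: $15,500 + $31,000 + $18,900 = $65,400
Attorney fees: 20% of $65,400 = $13,080
Total award: $65,400 + $13,080 = $78,480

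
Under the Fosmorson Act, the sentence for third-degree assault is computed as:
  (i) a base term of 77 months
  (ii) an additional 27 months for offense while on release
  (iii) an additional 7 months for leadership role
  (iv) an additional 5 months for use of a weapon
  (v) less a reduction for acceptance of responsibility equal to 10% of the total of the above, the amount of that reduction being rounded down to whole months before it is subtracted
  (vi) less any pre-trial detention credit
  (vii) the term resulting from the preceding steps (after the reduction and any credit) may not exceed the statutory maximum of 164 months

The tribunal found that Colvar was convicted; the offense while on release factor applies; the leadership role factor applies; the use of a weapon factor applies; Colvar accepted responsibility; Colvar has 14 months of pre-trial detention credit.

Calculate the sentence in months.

91 months

Offense while on release enhancement: +27 months
Leadership role enhancement: +7 months
Use of a weapon enhancement: +5 months
Adjusted term: 77 months + 27 months + 7 months + 5 months = 116 months
Acceptance of responsibility reduction: 10% of 116 months = 11 months (rounded down)
After reduction: 116 − 11 = 105 months
Less pre-trial detention credit: 105 months − 14 months = 91 months
Cap at 164 months: 91 months is within the cap, no reduction.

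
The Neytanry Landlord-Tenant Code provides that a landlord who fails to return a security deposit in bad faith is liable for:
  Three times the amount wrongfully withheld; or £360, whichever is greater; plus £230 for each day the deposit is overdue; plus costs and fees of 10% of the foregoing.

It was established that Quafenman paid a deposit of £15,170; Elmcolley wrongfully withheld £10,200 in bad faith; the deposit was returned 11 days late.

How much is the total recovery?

£36,443

Trebled: 3 × £10,200 = £30,600
Minimum £360: £30,600 meets the minimum, no increase.
Late-return penalty: 11 × £230 = £2,530
Damages plus late penalty: £30,600 + £2,530 = £33,130
Costs and fees: 10% of £33,130 = £3,313
Total recovery: £33,130 + £3,313 = £36,443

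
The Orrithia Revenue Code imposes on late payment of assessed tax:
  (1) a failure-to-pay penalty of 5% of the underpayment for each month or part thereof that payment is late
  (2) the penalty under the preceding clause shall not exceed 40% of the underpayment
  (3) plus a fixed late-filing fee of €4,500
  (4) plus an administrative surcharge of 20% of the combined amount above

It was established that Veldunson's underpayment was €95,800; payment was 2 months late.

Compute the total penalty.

Accrued rate: 5% × 2 = 10%, capped at 40% → 10%
Failure-to-pay penalty: 10% of €95,800 = €9,580
Penalty before surcharge: €9,580 + €4,500 = €14,080
Administrative surcharge: 20% of €14,080 = €2,816
Total penalty: €14,080 + €2,816 = €16,896

€16,896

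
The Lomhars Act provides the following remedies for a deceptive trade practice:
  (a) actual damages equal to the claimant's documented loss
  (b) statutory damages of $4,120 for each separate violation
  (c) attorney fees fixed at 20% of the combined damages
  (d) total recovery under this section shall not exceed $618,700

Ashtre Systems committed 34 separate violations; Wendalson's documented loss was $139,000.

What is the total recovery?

$334,896

Statutory damages: 34 × $4,120 = $140,080
Combined damages: $139,000 + $140,080 = $279,080
Attorney fees: 20% of $279,080 = $55,816
Total before cap: $279,080 + $55,816 = $334,896
Cap at $618,700: $334,896 is within the cap, no reduction.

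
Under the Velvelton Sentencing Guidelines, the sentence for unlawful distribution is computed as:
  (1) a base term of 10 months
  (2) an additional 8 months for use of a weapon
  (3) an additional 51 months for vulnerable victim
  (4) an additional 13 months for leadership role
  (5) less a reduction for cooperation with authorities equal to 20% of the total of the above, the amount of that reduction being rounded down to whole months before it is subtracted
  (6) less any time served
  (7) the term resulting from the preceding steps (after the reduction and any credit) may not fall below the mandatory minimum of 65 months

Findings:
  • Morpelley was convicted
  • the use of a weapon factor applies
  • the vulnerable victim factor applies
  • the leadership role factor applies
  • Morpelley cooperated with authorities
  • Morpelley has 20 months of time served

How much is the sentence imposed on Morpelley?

65 months

Use of a weapon enhancement: +8 months
Vulnerable victim enhancement: +51 months
Leadership role enhancement: +13 months
Adjusted term: 10 months + 8 months + 51 months + 13 months = 82 months
Cooperation with authorities reduction: 20% of 82 months = 16 months (rounded down)
After reduction: 82 − 16 = 66 months
Less time served: 66 months − 20 months = 46 months
Minimum 65 months: 46 months is below the minimum → 65 months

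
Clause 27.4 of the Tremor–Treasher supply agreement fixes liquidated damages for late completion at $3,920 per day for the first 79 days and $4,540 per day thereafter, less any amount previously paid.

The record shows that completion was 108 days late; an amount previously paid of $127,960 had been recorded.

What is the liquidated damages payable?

$313,380

First 79 days: 79 × $3,920 = $309,680
Remaining days: (108 − 79) × $4,540 = $131,660
Accrued per-day damages: $309,680 + $131,660 = $441,340
Less amount previously paid: $441,340 − $127,960 = $313,380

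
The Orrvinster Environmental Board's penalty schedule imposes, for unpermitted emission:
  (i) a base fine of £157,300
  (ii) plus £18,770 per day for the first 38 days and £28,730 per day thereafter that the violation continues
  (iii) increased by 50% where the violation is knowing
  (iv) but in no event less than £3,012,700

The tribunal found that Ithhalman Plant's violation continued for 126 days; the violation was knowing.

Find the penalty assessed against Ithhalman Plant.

Civil penalty: £5,098,200

First 38 days: 38 × £18,770 = £713,260
Remaining days: (126 − 38) × £28,730 = £2,528,240
Per-day component: £713,260 + £2,528,240 = £3,241,500
Base plus per-day: £157,300 + £3,241,500 = £3,398,800
Enhancement: 50% of £3,398,800 = £1,699,400
Enhanced fine: £3,398,800 + £1,699,400 = £5,098,200
Minimum £3,012,700: £5,098,200 meets the minimum, no increase.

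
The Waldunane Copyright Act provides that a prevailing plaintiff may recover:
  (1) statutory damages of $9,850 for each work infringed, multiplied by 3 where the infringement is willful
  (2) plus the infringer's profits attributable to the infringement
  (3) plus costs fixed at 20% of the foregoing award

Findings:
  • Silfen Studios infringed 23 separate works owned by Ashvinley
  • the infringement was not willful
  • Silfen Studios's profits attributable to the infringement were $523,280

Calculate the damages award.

Statutory damages: 23 × $9,850 = $226,550
Infringement not willful: no ×3 enhancement.
Combined award: $226,550 + $523,280 = $749,830
Costs: 20% of $749,830 = $149,966
Award plus costs: $749,830 + $149,966 = $899,796

$899,796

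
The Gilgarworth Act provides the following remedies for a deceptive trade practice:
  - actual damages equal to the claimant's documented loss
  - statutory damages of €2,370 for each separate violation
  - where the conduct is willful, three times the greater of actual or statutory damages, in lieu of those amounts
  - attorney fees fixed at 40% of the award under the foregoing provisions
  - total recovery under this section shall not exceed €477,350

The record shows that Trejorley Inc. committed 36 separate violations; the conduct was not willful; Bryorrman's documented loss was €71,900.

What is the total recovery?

€220,108

Statutory damages: 36 × €2,370 = €85,320
Conduct not willful: the in-lieu enhancement does not apply.
Actual plus statutory damages: €71,900 + €85,320 = €157,220
Attorney fees: 40% of €157,220 = €62,888
Total before cap: €157,220 + €62,888 = €220,108
Cap at €477,350: €220,108 is within the cap, no reduction.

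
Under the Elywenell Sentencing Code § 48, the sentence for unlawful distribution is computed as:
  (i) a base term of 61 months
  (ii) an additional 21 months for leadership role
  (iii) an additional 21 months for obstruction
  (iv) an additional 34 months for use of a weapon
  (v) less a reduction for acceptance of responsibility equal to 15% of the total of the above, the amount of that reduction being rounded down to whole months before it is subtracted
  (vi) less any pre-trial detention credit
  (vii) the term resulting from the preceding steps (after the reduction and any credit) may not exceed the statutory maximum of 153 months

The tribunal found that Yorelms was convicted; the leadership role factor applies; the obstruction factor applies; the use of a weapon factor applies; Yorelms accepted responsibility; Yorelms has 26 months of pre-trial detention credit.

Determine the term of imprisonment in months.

Leadership role enhancement: +21 months
Obstruction enhancement: +21 months
Use of a weapon enhancement: +34 months
Adjusted term: 61 months + 21 months + 21 months + 34 months = 137 months
Acceptance of responsibility reduction: 15% of 137 months = 20 months (rounded down)
After reduction: 137 − 20 = 117 months
Less pre-trial detention credit: 117 months − 26 months = 91 months
Cap at 153 months: 91 months is within the cap, no reduction.

91 months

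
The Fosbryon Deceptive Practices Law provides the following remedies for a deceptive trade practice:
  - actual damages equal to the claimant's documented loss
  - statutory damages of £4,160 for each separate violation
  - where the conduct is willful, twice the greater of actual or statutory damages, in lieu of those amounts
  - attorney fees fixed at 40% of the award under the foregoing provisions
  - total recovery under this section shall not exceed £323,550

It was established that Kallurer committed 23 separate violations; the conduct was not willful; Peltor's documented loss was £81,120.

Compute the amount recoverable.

£247,520

Statutory damages: 23 × £4,160 = £95,680
Conduct not willful: the in-lieu enhancement does not apply.
Actual plus statutory damages: £81,120 + £95,680 = £176,800
Attorney fees: 40% of £176,800 = £70,720
Total before cap: £176,800 + £70,720 = £247,520
Cap at £323,550: £247,520 is within the cap, no reduction.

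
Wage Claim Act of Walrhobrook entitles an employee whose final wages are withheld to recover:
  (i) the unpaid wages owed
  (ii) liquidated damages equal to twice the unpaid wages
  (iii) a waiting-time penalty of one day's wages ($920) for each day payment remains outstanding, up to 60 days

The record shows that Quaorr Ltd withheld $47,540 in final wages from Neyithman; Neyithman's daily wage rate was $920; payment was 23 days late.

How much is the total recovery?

Doubled: 2 × $47,540 = $95,080
Penalty days: min(23, 60) = 23
Waiting-time penalty: 23 × $920 = $21,160
Total award: $47,540 + $95,080 + $21,160 = $163,780

$163,780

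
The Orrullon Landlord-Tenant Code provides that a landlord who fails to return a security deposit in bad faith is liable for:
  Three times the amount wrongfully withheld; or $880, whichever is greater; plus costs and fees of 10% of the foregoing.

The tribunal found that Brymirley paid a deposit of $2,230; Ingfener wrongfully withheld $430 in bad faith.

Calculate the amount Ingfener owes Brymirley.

$1,419

Trebled: 3 × $430 = $1,290
Minimum $880: $1,290 meets the minimum, no increase.
Costs and fees: 10% of $1,290 = $129
Total recovery: $1,290 + $129 = $1,419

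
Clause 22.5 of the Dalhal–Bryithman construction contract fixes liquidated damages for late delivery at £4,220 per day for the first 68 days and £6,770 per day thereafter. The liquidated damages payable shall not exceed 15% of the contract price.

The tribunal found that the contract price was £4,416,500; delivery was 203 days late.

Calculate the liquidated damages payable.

First 68 days: 68 × £4,220 = £286,960
Remaining days: (203 − 68) × £6,770 = £913,950
Accrued per-day damages: £286,960 + £913,950 = £1,200,910
Cap: 15% of £4,416,500 = £662,475
Cap at £662,475: £1,200,910 exceeds the cap → £662,475

£662,475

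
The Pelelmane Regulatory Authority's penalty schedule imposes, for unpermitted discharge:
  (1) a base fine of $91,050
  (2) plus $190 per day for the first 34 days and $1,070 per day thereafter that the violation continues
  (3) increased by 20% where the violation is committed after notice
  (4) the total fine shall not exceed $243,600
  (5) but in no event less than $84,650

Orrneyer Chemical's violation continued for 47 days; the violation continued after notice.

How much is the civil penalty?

$133,704

First 34 days: 34 × $190 = $6,460
Remaining days: (47 − 34) × $1,070 = $13,910
Per-day component: $6,460 + $13,910 = $20,370
Base plus per-day: $91,050 + $20,370 = $111,420
Enhancement: 20% of $111,420 = $22,284
Enhanced fine: $111,420 + $22,284 = $133,704
Cap at $243,600: $133,704 is within the cap, no reduction.
Minimum $84,650: $133,704 meets the minimum, no increase.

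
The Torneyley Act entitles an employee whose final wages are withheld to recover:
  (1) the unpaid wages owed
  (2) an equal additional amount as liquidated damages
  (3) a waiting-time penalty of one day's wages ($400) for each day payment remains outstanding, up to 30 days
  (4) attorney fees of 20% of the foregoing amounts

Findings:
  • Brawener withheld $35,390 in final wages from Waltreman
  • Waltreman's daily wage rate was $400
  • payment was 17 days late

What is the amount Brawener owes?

Liquidated damages (equal amount): $35,390
Penalty days: min(17, 30) = 17
Waiting-time penalty: 17 × $400 = $6,800
Subtotal: $35,390 + $35,390 + $6,800 = $77,580
Attorney fees: 20% of $77,580 = $15,516
Total award: $77,580 + $15,516 = $93,096

Total award: $93,096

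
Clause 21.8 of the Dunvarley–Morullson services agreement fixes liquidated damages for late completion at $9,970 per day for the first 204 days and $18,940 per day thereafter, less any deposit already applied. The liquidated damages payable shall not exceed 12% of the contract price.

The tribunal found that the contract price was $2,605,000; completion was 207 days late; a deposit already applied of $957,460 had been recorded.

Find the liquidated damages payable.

Liquidated damages: $312,600

First 204 days: 204 × $9,970 = $2,033,880
Remaining days: (207 − 204) × $18,940 = $56,820
Accrued per-day damages: $2,033,880 + $56,820 = $2,090,700
Less deposit already applied: $2,090,700 − $957,460 = $1,133,240
Cap: 12% of $2,605,000 = $312,600
Cap at $312,600: $1,133,240 exceeds the cap → $312,600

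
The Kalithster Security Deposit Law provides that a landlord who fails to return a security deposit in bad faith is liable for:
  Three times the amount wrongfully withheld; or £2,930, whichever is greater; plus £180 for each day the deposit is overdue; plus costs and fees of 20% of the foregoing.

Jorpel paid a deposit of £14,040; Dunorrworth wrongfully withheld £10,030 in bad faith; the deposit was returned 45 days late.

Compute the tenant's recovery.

Trebled: 3 × £10,030 = £30,090
Minimum £2,930: £30,090 meets the minimum, no increase.
Late-return penalty: 45 × £180 = £8,100
Damages plus late penalty: £30,090 + £8,100 = £38,190
Costs and fees: 20% of £38,190 = £7,638
Total recovery: £38,190 + £7,638 = £45,828

£45,828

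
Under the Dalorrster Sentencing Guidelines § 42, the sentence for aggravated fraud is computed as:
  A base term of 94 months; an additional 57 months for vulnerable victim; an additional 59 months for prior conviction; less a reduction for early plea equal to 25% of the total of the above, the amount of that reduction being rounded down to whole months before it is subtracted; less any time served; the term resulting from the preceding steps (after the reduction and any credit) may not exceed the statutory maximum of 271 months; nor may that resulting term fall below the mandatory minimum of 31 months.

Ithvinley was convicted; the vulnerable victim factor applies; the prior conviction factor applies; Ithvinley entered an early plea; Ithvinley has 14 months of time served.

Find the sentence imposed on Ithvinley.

Vulnerable victim enhancement: +57 months
Prior conviction enhancement: +59 months
Adjusted term: 94 months + 57 months + 59 months = 210 months
Early plea reduction: 25% of 210 months = 52 months (rounded down)
After reduction: 210 − 52 = 158 months
Less time served: 158 months − 14 months = 144 months
Cap at 271 months: 144 months is within the cap, no reduction.
Minimum 31 months: 144 months meets the minimum, no increase.

Sentence: 144 months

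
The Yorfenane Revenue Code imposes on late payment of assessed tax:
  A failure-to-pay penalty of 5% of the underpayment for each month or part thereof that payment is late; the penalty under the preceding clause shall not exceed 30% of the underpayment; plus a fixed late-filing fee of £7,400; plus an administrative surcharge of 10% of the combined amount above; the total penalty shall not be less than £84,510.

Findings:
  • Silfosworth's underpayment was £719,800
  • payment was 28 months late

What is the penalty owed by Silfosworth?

£245,674

Accrued rate: 5% × 28 = 140%, capped at 30% → 30%
Failure-to-pay penalty: 30% of £719,800 = £215,940
Penalty before surcharge: £215,940 + £7,400 = £223,340
Administrative surcharge: 10% of £223,340 = £22,334
Total penalty: £223,340 + £22,334 = £245,674
Minimum £84,510: £245,674 meets the minimum, no increase.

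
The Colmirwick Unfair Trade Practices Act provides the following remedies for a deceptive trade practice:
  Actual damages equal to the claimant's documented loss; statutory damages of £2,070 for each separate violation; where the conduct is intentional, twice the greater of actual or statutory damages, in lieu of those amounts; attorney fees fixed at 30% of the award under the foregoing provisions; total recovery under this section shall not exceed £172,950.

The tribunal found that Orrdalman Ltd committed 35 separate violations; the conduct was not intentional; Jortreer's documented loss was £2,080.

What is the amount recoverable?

Statutory damages: 35 × £2,070 = £72,450
Conduct not intentional: the in-lieu enhancement does not apply.
Actual plus statutory damages: £2,080 + £72,450 = £74,530
Attorney fees: 30% of £74,530 = £22,359
Total before cap: £74,530 + £22,359 = £96,889
Cap at £172,950: £96,889 is within the cap, no reduction.

£96,889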